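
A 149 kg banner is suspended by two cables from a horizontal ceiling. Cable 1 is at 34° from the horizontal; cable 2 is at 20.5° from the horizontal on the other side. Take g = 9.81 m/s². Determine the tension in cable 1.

Weight W = 149 × 9.81 = 1462 N acts straight down.
Horizontal: T_1 cos 34° = T_2 cos 20.5°  →  T_2 = 0.8851 T_1.
Vertical: T_1 sin 34° + T_2 sin 20.5° = 1462.
Substituting the horizontal relation into the vertical equation gives 0.8692 T_1 = 1462, so T_1 = 1682 N.

T_1 ≈ 1680 N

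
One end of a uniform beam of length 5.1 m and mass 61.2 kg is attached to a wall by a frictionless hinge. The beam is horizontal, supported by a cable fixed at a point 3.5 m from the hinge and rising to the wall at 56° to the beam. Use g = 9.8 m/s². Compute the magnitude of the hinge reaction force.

Take torques about the hinge: T sin 56° · 3.5 = 61.2×9.8×2.55 = 1529.4 N·m.
So T = 1529.4 / (0.8290 × 3.5) = 527.08 N.
ΣF_x = 0: H_x = T cos 56° = 294.74 N.
ΣF_y = 0: H_y = (61.2×9.8) − T sin 56° = 599.76 − 436.97 = 162.79 N.
|H| = √(H_x² + H_y²) = √((294.74)² + (162.79)²) = 336.71 N.

|H| ≈ 337 N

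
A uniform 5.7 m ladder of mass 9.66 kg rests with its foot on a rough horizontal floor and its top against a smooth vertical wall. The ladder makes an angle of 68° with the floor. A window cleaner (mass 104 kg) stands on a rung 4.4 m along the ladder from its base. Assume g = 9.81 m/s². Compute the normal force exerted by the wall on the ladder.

N_wall ≈ 337 N

Torques about the foot: N_wall · 5.7 sin 68° = 9.66×9.81×2.85 cos 68° + 104×9.81×4.4 cos 68° → N_wall = 337.34 N.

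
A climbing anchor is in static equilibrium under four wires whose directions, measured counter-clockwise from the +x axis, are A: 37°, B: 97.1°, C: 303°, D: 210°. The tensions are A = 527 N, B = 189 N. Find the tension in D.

Resolve: ΣF_x = 527 cos 37° + 189 cos 97.1° + T_C cos 303° + T_D cos 210° = 0.
        ΣF_y = 527 sin 37° + 189 sin 97.1° + T_C sin 303° + T_D sin 210° = 0.
The known terms sum to (397.5, 504.7) N, so 0.5446 T_C − 0.8660 T_D = -397.5 and -0.8387 T_C − 0.5000 T_D = -504.7.
Solving simultaneously: T_C = 238.7 N, T_D = 609.1 N.

T_D ≈ 609 N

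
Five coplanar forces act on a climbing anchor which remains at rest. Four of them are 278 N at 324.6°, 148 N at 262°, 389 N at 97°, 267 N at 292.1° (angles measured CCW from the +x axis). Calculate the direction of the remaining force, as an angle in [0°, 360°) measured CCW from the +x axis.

Sum the known components: ΣF_x = 259.1 N, ΣF_y = -168.9 N.
For equilibrium the remaining force must supply (−ΣF_x, −ΣF_y) = (-259.1, 168.9) N.
Magnitude = √((-259.1)² + (168.9)²) = 309.2 N; direction = atan2(168.9, -259.1) = 146.9°.

θ ≈ 147°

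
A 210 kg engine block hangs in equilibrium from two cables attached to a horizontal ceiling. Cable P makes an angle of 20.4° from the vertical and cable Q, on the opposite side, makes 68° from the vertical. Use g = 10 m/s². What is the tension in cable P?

Angles from the horizontal: cable P is 90° − 20.4° = 69.6°, cable Q is 90° − 68° = 22°.
Weight W = 210 × 10 = 2100 N acts straight down.
Horizontal: T_P cos 69.6° = T_Q cos 22°  →  T_Q = 0.3759 T_P.
Vertical: T_P sin 69.6° + T_Q sin 22° = 2100.
Substituting the horizontal relation into the vertical equation gives 1.078 T_P = 2100, so T_P = 1948 N.

T_P ≈ 1950 N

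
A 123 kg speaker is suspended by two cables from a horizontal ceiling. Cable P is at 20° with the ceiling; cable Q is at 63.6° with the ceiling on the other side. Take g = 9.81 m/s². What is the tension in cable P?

T_P ≈ 540 N

Weight W = 123 × 9.81 = 1207 N acts straight down.
Horizontal: T_P cos 20° = T_Q cos 63.6°  →  T_Q = 2.113 T_P.
Vertical: T_P sin 20° + T_Q sin 63.6° = 1207.
Substituting the horizontal relation into the vertical equation gives 2.235 T_P = 1207, so T_P = 539.9 N.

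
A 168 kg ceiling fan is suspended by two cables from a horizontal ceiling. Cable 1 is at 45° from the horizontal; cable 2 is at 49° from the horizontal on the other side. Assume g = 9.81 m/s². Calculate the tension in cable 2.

T_2 ≈ 1170 N

Weight W = 168 × 9.81 = 1648 N acts straight down.
Horizontal: T_1 cos 45° = T_2 cos 49°  →  T_1 = 0.9278 T_2.
Vertical: T_1 sin 45° + T_2 sin 49° = 1648.
Substituting the horizontal relation into the vertical equation gives 1.411 T_2 = 1648, so T_2 = 1168 N.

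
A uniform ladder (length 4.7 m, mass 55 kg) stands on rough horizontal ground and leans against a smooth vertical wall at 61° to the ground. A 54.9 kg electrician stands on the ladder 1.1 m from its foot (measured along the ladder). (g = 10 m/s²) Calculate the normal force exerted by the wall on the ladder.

Torques about the foot: N_wall · 4.7 sin 61° = 55×10×2.35 cos 61° + 54.9×10×1.1 cos 61° → N_wall = 223.66 N.

N_wall ≈ 224 N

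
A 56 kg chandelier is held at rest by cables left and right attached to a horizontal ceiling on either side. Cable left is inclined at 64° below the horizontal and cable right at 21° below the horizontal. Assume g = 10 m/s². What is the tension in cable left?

Weight W = 56 × 10 = 560 N acts straight down.
Horizontal: T_left cos 64° = T_right cos 21°  →  T_right = 0.4696 T_left.
Vertical: T_left sin 64° + T_right sin 21° = 560.
Substituting the horizontal relation into the vertical equation gives 1.067 T_left = 560, so T_left = 524.8 N.

T_left ≈ 525 N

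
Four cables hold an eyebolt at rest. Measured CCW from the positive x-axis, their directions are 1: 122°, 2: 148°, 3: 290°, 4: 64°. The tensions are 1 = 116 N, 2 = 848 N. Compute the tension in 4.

T_4 ≈ 759 N

Resolve: ΣF_x = 116 cos 122° + 848 cos 148° + T_3 cos 290° + T_4 cos 64° = 0.
        ΣF_y = 116 sin 122° + 848 sin 148° + T_3 sin 290° + T_4 sin 64° = 0.
The known terms sum to (-780.6, 547.7) N, so 0.3420 T_3 + 0.4384 T_4 = 780.6 and -0.9397 T_3 + 0.8988 T_4 = -547.7.
Solving simultaneously: T_3 = 1309 N, T_4 = 759.3 N.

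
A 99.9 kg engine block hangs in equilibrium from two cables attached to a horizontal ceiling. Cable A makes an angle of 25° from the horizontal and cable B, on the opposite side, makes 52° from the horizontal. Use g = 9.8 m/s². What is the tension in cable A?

Weight W = 99.9 × 9.8 = 979 N acts straight down.
Horizontal: T_A cos 25° = T_B cos 52°  →  T_B = 1.472 T_A.
Vertical: T_A sin 25° + T_B sin 52° = 979.
Substituting the horizontal relation into the vertical equation gives 1.583 T_A = 979, so T_A = 618.6 N.

T_A ≈ 619 N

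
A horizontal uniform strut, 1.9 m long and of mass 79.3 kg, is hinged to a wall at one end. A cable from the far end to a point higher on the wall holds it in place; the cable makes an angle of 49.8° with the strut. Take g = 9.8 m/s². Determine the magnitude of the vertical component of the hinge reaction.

|H_y| ≈ 389 N

Take torques about the hinge: T sin 49.8° · 1.9 = 79.3×9.8×0.95 = 738.28 N·m.
So T = 738.28 / (0.7638 × 1.9) = 508.74 N.
ΣF_y = 0: H_y = (79.3×9.8) − T sin 49.8° = 777.14 − 388.57 = 388.57 N.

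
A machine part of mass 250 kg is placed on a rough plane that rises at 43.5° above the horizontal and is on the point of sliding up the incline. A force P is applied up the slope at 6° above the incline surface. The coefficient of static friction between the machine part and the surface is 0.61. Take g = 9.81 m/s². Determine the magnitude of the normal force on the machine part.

On the verge of sliding up the incline, friction equals μN and acts down the slope.
Perpendicular: N + P sin 6° = W cos 43.5° = 1779 N.
Along incline: P cos 6° = W sin 43.5° + μN  with W sin 43.5° = 1688 N.
Solving the pair for P and N: P = 2621 N, N = 1505 N (and f = μN = 918.1 N).

N ≈ 1510 N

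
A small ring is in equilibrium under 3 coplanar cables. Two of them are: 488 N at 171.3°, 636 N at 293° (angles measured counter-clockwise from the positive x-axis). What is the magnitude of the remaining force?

F ≈ 563 N

Sum the known components: ΣF_x = -233.9 N, ΣF_y = -511.6 N.
For equilibrium the remaining force must supply (−ΣF_x, −ΣF_y) = (233.9, 511.6) N.
Magnitude = √((233.9)² + (511.6)²) = 562.5 N; direction = atan2(511.6, 233.9) = 65.4°.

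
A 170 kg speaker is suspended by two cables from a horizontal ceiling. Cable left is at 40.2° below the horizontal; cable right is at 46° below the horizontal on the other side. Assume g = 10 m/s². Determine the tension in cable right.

Weight W = 170 × 10 = 1700 N acts straight down.
Horizontal: T_left cos 40.2° = T_right cos 46°  →  T_left = 0.9095 T_right.
Vertical: T_left sin 40.2° + T_right sin 46° = 1700.
Substituting the horizontal relation into the vertical equation gives 1.306 T_right = 1700, so T_right = 1301 N.

T_right ≈ 1300 N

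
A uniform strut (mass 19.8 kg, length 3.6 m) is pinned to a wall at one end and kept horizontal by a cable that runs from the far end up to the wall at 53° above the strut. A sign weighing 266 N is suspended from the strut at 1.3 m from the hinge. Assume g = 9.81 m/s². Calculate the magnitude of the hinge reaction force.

Take torques about the hinge: T sin 53° · 3.6 = 19.8×9.81×1.8 + 266×1.3 = 695.43 N·m.
So T = 695.43 / (0.7986 × 3.6) = 241.88 N.
ΣF_x = 0: H_x = T cos 53° = 145.57 N.
ΣF_y = 0: H_y = (19.8×9.81 + 266) − T sin 53° = 460.24 − 193.17 = 267.06 N.
|H| = √(H_x² + H_y²) = √((145.57)² + (267.06)²) = 304.16 N.

|H| ≈ 304 N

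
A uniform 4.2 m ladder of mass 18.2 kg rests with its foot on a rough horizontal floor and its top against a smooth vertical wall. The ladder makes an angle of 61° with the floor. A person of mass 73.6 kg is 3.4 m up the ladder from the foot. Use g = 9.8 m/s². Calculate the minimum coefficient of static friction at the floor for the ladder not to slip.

ΣF_y = 0: N_floor = 18.2×9.8 + 73.6×9.8 = 899.64 N.
Torques about the foot: N_wall · 4.2 sin 61° = 18.2×9.8×2.1 cos 61° + 73.6×9.8×3.4 cos 61° → N_wall = 373.09 N.
ΣF_x = 0: f_floor = N_wall = 373.09 N.
μ_min = f_floor / N_floor = 373.09 / 899.64 = 0.4147.

μ_min ≈ 0.415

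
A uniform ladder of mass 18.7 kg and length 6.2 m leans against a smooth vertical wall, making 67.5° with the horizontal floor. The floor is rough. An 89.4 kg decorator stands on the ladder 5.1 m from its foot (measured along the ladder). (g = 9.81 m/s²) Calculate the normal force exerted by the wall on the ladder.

N_wall ≈ 337 N

Torques about the foot: N_wall · 6.2 sin 67.5° = 18.7×9.81×3.1 cos 67.5° + 89.4×9.81×5.1 cos 67.5° → N_wall = 336.81 N.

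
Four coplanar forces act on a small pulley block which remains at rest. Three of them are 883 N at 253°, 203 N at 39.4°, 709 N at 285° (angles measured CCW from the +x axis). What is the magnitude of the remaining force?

Sum the known components: ΣF_x = 82.2 N, ΣF_y = -1400 N.
For equilibrium the remaining force must supply (−ΣF_x, −ΣF_y) = (-82.2, 1400) N.
Magnitude = √((-82.2)² + (1400)²) = 1403 N; direction = atan2(1400, -82.2) = 93.4°.

F ≈ 1400 N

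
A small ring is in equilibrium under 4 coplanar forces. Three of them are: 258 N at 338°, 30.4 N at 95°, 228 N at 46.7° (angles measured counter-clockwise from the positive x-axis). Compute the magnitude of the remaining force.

F ≈ 405 N

Sum the known components: ΣF_x = 392.9 N, ΣF_y = 99.57 N.
For equilibrium the remaining force must supply (−ΣF_x, −ΣF_y) = (-392.9, -99.57) N.
Magnitude = √((-392.9)² + (-99.57)²) = 405.3 N; direction = atan2(-99.57, -392.9) = 194.2°.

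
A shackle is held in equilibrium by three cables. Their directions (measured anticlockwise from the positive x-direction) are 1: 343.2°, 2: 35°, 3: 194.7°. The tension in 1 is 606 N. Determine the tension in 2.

T_2 ≈ 913 N

Resolve: ΣF_x = 606 cos 343.2° + T_2 cos 35° + T_3 cos 194.7° = 0.
        ΣF_y = 606 sin 343.2° + T_2 sin 35° + T_3 sin 194.7° = 0.
The known terms sum to (580.1, -175.2) N, so 0.8192 T_2 − 0.9673 T_3 = -580.1 and 0.5736 T_2 − 0.2538 T_3 = 175.2.
Solving simultaneously: T_2 = 912.7 N, T_3 = 1373 N.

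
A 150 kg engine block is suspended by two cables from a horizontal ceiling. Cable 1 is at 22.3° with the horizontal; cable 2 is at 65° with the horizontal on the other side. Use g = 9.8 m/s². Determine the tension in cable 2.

T_2 ≈ 1360 N

Weight W = 150 × 9.8 = 1470 N acts straight down.
Horizontal: T_1 cos 22.3° = T_2 cos 65°  →  T_1 = 0.4568 T_2.
Vertical: T_1 sin 22.3° + T_2 sin 65° = 1470.
Substituting the horizontal relation into the vertical equation gives 1.08 T_2 = 1470, so T_2 = 1362 N.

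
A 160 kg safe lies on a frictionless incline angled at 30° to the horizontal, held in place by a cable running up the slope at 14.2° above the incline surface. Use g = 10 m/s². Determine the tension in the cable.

T ≈ 825 N

Take axes along and perpendicular to the incline. Weight components: W sin 30° = 800 N down-slope, W cos 30° = 1386 N into the surface.
Along incline: T cos 14.2° = W sin 30° → T = 825.2 N.
Perpendicular: N = W cos 30° − T sin 14.2° = 1183 N.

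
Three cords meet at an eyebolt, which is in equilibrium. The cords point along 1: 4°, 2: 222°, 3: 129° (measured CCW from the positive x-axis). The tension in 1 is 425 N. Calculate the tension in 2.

Resolve: ΣF_x = 425 cos 4° + T_2 cos 222° + T_3 cos 129° = 0.
        ΣF_y = 425 sin 4° + T_2 sin 222° + T_3 sin 129° = 0.
The known terms sum to (424, 29.65) N, so -0.7431 T_2 − 0.6293 T_3 = -424 and -0.6691 T_2 + 0.7771 T_3 = -29.65.
Solving simultaneously: T_2 = 348.6 N, T_3 = 262 N.

T_2 ≈ 349 N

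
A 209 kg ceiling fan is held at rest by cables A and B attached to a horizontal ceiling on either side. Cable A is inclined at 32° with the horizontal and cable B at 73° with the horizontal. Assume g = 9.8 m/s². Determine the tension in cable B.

Weight W = 209 × 9.8 = 2048 N acts straight down.
Horizontal: T_A cos 32° = T_B cos 73°  →  T_A = 0.3448 T_B.
Vertical: T_A sin 32° + T_B sin 73° = 2048.
Substituting the horizontal relation into the vertical equation gives 1.139 T_B = 2048, so T_B = 1798 N.

T_B ≈ 1800 N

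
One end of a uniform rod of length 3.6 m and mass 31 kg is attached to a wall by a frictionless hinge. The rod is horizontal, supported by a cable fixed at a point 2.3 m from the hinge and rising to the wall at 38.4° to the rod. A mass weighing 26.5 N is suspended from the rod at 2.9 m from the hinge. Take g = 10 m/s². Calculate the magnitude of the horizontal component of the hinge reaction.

Take torques about the hinge: T sin 38.4° · 2.3 = 31×10×1.8 + 26.5×2.9 = 634.85 N·m.
So T = 634.85 / (0.6211 × 2.3) = 444.37 N.
ΣF_x = 0: H_x = T cos 38.4° = 348.25 N.

H_x ≈ 348 N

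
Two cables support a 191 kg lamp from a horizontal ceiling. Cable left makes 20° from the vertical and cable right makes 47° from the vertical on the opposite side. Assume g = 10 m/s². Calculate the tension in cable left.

Angles from the horizontal: cable left is 90° − 20° = 70°, cable right is 90° − 47° = 43°.
Weight W = 191 × 10 = 1910 N acts straight down.
Horizontal: T_left cos 70° = T_right cos 43°  →  T_right = 0.4677 T_left.
Vertical: T_left sin 70° + T_right sin 43° = 1910.
Substituting the horizontal relation into the vertical equation gives 1.259 T_left = 1910, so T_left = 1518 N.

T_left ≈ 1520 N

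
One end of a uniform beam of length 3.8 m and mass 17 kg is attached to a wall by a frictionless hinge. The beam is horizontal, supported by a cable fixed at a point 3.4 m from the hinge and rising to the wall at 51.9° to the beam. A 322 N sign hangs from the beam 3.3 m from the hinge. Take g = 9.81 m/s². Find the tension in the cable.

T ≈ 516 N

Take torques about the hinge: T sin 51.9° · 3.4 = 17×9.81×1.9 + 322×3.3 = 1379.5 N·m.
So T = 1379.5 / (0.7869 × 3.4) = 515.58 N.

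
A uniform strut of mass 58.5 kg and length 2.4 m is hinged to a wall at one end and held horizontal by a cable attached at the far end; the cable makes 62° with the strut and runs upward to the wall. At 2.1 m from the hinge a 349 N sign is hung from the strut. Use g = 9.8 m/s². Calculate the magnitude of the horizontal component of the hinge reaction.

H_x ≈ 315 N

Take torques about the hinge: T sin 62° · 2.4 = 58.5×9.8×1.2 + 349×2.1 = 1420.9 N·m.
So T = 1420.9 / (0.8829 × 2.4) = 670.51 N.
ΣF_x = 0: H_x = T cos 62° = 314.79 N.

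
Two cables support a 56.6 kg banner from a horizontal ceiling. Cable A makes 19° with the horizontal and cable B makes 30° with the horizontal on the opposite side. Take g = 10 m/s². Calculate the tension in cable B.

Weight W = 56.6 × 10 = 566 N acts straight down.
Horizontal: T_A cos 19° = T_B cos 30°  →  T_A = 0.9159 T_B.
Vertical: T_A sin 19° + T_B sin 30° = 566.
Substituting the horizontal relation into the vertical equation gives 0.7982 T_B = 566, so T_B = 709.1 N.

T_B ≈ 709 N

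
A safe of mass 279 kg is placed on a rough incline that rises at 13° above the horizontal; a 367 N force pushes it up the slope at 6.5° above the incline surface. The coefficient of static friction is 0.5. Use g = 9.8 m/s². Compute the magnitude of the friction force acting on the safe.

f ≈ 250 N

Axes along / perpendicular to the incline. W sin 13° = 615.1 N down-slope; W cos 13° = 2664 N into the surface.
Perpendicular: N = W cos 13° − P sin 6.5° = 2664 − 41.55 = 2623 N.
Along incline: P cos 6.5° + f = W sin 13° (friction acts up-slope) → f = 615.1 − 364.6 = 250.4 N.
|f| = 250.4 N ≤ μN = 1311 N, so the safe is indeed static.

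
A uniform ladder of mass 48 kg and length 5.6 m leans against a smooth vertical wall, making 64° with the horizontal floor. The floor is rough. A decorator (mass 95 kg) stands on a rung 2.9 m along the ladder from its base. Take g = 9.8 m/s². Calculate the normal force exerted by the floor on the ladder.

ΣF_y = 0: N_floor = 48×9.8 + 95×9.8 = 1401.4 N.

N_floor ≈ 1400 N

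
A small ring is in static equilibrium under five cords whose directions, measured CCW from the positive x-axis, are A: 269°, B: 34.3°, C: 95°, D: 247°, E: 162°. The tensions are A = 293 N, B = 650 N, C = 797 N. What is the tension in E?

T_E ≈ 87.1 N

Resolve: ΣF_x = 293 cos 269° + 650 cos 34.3° + 797 cos 95° + T_D cos 247° + T_E cos 162° = 0.
        ΣF_y = 293 sin 269° + 650 sin 34.3° + 797 sin 95° + T_D sin 247° + T_E sin 162° = 0.
The known terms sum to (462.4, 867.3) N, so -0.3907 T_D − 0.9511 T_E = -462.4 and -0.9205 T_D + 0.3090 T_E = -867.3.
Solving simultaneously: T_D = 971.4 N, T_E = 87.08 N.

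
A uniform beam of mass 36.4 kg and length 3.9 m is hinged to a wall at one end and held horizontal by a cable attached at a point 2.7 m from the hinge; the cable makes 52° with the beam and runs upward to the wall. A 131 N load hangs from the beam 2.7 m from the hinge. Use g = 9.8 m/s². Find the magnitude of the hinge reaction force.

|H| ≈ 319 N

Take torques about the hinge: T sin 52° · 2.7 = 36.4×9.8×1.95 + 131×2.7 = 1049.3 N·m.
So T = 1049.3 / (0.7880 × 2.7) = 493.18 N.
ΣF_x = 0: H_x = T cos 52° = 303.63 N.
ΣF_y = 0: H_y = (36.4×9.8 + 131) − T sin 52° = 487.72 − 388.63 = 99.089 N.
|H| = √(H_x² + H_y²) = √((303.63)² + (99.089)²) = 319.39 N.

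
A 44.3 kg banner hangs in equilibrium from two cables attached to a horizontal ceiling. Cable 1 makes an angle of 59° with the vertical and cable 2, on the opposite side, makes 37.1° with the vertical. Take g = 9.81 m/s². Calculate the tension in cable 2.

Angles from the horizontal: cable 1 is 90° − 59° = 31°, cable 2 is 90° − 37.1° = 52.9°.
Weight W = 44.3 × 9.81 = 434.6 N acts straight down.
Horizontal: T_1 cos 31° = T_2 cos 52.9°  →  T_1 = 0.7037 T_2.
Vertical: T_1 sin 31° + T_2 sin 52.9° = 434.6.
Substituting the horizontal relation into the vertical equation gives 1.16 T_2 = 434.6, so T_2 = 374.6 N.

T_2 ≈ 375 N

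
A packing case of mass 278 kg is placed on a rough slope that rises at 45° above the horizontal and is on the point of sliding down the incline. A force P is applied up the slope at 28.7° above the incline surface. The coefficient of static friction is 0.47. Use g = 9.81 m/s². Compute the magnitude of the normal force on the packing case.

N ≈ 1170 N

On the verge of sliding down the incline, friction equals μN and acts up the slope.
Perpendicular: N + P sin 28.7° = W cos 45° = 1928 N.
Along incline: P cos 28.7° + μN = W sin 45° with W sin 45° = 1928 N.
Solving the pair for P and N: P = 1569 N, N = 1175 N (and f = μN = 552.2 N).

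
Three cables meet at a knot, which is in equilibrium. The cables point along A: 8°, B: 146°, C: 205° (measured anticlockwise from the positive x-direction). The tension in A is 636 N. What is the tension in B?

T_B ≈ 217 N

Resolve: ΣF_x = 636 cos 8° + T_B cos 146° + T_C cos 205° = 0.
        ΣF_y = 636 sin 8° + T_B sin 146° + T_C sin 205° = 0.
The known terms sum to (629.8, 88.51) N, so -0.8290 T_B − 0.9063 T_C = -629.8 and 0.5592 T_B − 0.4226 T_C = -88.51.
Solving simultaneously: T_B = 216.9 N, T_C = 496.5 N.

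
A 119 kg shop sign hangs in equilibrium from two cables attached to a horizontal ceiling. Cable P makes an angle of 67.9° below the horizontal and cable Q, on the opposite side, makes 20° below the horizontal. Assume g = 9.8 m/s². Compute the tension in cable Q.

T_Q ≈ 439 N

Weight W = 119 × 9.8 = 1166 N acts straight down.
Horizontal: T_P cos 67.9° = T_Q cos 20°  →  T_P = 2.498 T_Q.
Vertical: T_P sin 67.9° + T_Q sin 20° = 1166.
Substituting the horizontal relation into the vertical equation gives 2.656 T_Q = 1166, so T_Q = 439 N.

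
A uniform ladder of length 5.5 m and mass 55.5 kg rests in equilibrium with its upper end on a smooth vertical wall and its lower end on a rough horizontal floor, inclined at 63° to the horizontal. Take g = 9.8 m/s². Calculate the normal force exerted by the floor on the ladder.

ΣF_y = 0: N_floor = 55.5×9.8 = 543.9 N.

N_floor ≈ 544 N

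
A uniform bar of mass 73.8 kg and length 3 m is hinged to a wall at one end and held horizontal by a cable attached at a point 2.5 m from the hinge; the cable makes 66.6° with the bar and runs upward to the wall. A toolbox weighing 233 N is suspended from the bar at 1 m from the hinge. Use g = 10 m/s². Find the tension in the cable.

Take torques about the hinge: T sin 66.6° · 2.5 = 73.8×10×1.5 + 233×1 = 1340 N·m.
So T = 1340 / (0.9178 × 2.5) = 584.03 N.

T ≈ 584 N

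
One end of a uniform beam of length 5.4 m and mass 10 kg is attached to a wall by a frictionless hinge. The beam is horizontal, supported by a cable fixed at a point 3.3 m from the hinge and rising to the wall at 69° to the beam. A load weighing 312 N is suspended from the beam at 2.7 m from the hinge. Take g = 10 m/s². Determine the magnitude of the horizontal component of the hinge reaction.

Take torques about the hinge: T sin 69° · 3.3 = 10×10×2.7 + 312×2.7 = 1112.4 N·m.
So T = 1112.4 / (0.9336 × 3.3) = 361.07 N.
ΣF_x = 0: H_x = T cos 69° = 129.4 N.

H_x ≈ 129 N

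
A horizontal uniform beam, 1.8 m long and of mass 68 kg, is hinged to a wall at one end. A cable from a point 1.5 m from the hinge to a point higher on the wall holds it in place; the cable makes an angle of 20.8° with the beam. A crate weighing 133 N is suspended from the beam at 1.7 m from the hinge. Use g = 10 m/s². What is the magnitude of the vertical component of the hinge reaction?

|H_y| ≈ 254 N

Take torques about the hinge: T sin 20.8° · 1.5 = 68×10×0.9 + 133×1.7 = 838.1 N·m.
So T = 838.1 / (0.3551 × 1.5) = 1573.4 N.
ΣF_y = 0: H_y = (68×10 + 133) − T sin 20.8° = 813 − 558.73 = 254.27 N.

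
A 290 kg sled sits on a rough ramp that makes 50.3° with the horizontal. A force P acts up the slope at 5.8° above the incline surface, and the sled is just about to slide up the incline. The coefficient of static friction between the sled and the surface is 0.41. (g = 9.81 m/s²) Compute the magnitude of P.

On the verge of sliding up the incline, friction equals μN and acts down the slope.
Perpendicular: N + P sin 5.8° = W cos 50.3° = 1817 N.
Along incline: P cos 5.8° = W sin 50.3° + μN  with W sin 50.3° = 2189 N.
Solving the pair for P and N: P = 2831 N, N = 1531 N (and f = μN = 627.8 N).

P ≈ 2830 N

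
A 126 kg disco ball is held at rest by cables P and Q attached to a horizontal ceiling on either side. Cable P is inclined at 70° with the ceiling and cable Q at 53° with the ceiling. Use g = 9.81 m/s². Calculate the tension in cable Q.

T_Q ≈ 504 N

Weight W = 126 × 9.81 = 1236 N acts straight down.
Horizontal: T_P cos 70° = T_Q cos 53°  →  T_P = 1.76 T_Q.
Vertical: T_P sin 70° + T_Q sin 53° = 1236.
Substituting the horizontal relation into the vertical equation gives 2.452 T_Q = 1236, so T_Q = 504.1 N.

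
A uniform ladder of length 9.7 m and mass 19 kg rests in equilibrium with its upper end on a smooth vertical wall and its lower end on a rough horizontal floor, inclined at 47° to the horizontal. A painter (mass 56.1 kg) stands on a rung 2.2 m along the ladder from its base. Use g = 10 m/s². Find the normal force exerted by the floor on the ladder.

ΣF_y = 0: N_floor = 19×10 + 56.1×10 = 751 N.

N_floor ≈ 751 N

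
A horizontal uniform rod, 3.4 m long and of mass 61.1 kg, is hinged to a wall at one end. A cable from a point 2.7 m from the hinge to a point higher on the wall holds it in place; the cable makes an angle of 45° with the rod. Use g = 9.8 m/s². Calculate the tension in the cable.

T ≈ 533 N

Take torques about the hinge: T sin 45° · 2.7 = 61.1×9.8×1.7 = 1017.9 N·m.
So T = 1017.9 / (0.7071 × 2.7) = 533.17 N.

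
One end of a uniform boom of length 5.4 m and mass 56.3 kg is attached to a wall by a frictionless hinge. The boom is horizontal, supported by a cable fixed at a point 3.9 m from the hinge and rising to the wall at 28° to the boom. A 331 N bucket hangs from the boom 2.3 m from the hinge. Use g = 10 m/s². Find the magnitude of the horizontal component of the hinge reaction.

Take torques about the hinge: T sin 28° · 3.9 = 56.3×10×2.7 + 331×2.3 = 2281.4 N·m.
So T = 2281.4 / (0.4695 × 3.9) = 1246 N.
ΣF_x = 0: H_x = T cos 28° = 1100.2 N.

H_x ≈ 1100 N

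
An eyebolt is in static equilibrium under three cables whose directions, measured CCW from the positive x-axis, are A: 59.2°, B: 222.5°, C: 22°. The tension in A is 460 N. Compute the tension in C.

T_C ≈ 377 N

Resolve: ΣF_x = 460 cos 59.2° + T_B cos 222.5° + T_C cos 22° = 0.
        ΣF_y = 460 sin 59.2° + T_B sin 222.5° + T_C sin 22° = 0.
The known terms sum to (235.5, 395.1) N, so -0.7373 T_B + 0.9272 T_C = -235.5 and -0.6756 T_B + 0.3746 T_C = -395.1.
Solving simultaneously: T_B = 794.1 N, T_C = 377.5 N.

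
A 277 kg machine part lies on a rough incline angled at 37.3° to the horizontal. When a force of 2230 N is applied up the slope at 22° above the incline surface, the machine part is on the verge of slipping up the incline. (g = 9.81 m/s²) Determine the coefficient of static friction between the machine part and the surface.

On the verge of sliding up the incline, friction is at its maximum μN and acts down the slope.
Perpendicular to incline: N = W cos 37.3° − P sin 22° = 2162 − 835.4 = 1326 N.
Along incline: P cos 22° − μN = W sin 37.3° → μ = −(W sin 37.3° − P cos 22°) / N = 0.3174.

μ ≈ 0.317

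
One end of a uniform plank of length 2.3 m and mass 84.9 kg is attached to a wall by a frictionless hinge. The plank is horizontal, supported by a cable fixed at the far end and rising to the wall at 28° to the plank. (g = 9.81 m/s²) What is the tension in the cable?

T ≈ 887 N

Take torques about the hinge: T sin 28° · 2.3 = 84.9×9.81×1.15 = 957.8 N·m.
So T = 957.8 / (0.4695 × 2.3) = 887.03 N.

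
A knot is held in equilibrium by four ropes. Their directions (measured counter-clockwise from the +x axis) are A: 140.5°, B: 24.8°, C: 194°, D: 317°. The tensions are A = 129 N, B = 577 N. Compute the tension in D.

Resolve: ΣF_x = 129 cos 140.5° + 577 cos 24.8° + T_C cos 194° + T_D cos 317° = 0.
        ΣF_y = 129 sin 140.5° + 577 sin 24.8° + T_C sin 194° + T_D sin 317° = 0.
The known terms sum to (424.2, 324.1) N, so -0.9703 T_C + 0.7314 T_D = -424.2 and -0.2419 T_C − 0.6820 T_D = -324.1.
Solving simultaneously: T_C = 627.6 N, T_D = 252.6 N.

T_D ≈ 253 N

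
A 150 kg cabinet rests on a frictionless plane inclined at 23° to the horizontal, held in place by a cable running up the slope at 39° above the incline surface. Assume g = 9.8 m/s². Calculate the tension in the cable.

Take axes along and perpendicular to the incline. Weight components: W sin 23° = 574.4 N down-slope, W cos 23° = 1353 N into the surface.
Along incline: T cos 39° = W sin 23° → T = 739.1 N.
Perpendicular: N = W cos 23° − T sin 39° = 888 N.

T ≈ 739 N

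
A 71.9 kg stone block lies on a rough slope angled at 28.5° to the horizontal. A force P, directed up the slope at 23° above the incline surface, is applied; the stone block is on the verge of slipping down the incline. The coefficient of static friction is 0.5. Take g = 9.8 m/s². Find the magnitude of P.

On the verge of sliding down the incline, friction equals μN and acts up the slope.
Perpendicular: N + P sin 23° = W cos 28.5° = 619.2 N.
Along incline: P cos 23° + μN = W sin 28.5° with W sin 28.5° = 336.2 N.
Solving the pair for P and N: P = 36.68 N, N = 604.9 N (and f = μN = 302.4 N).

P ≈ 36.7 N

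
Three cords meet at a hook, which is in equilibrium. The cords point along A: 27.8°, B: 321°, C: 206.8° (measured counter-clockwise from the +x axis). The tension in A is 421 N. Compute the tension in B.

Resolve: ΣF_x = 421 cos 27.8° + T_B cos 321° + T_C cos 206.8° = 0.
        ΣF_y = 421 sin 27.8° + T_B sin 321° + T_C sin 206.8° = 0.
The known terms sum to (372.4, 196.3) N, so 0.7771 T_B − 0.8926 T_C = -372.4 and -0.6293 T_B − 0.4509 T_C = -196.3.
Solving simultaneously: T_B = 8.055 N, T_C = 424.2 N.

T_B ≈ 8.06 N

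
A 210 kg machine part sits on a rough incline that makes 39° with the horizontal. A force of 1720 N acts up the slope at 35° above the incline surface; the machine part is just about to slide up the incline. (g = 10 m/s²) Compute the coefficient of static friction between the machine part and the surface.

On the verge of sliding up the incline, friction is at its maximum μN and acts down the slope.
Perpendicular to incline: N = W cos 39° − P sin 35° = 1632 − 986.6 = 645.5 N.
Along incline: P cos 35° − μN = W sin 39° → μ = −(W sin 39° − P cos 35°) / N = 0.1354.

μ ≈ 0.135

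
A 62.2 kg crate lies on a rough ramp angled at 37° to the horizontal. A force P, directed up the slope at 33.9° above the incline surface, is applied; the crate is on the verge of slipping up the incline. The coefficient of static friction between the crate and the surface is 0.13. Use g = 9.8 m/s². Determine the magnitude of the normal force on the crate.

On the verge of sliding up the incline, friction equals μN and acts down the slope.
Perpendicular: N + P sin 33.9° = W cos 37° = 486.8 N.
Along incline: P cos 33.9° = W sin 37° + μN  with W sin 37° = 366.8 N.
Solving the pair for P and N: P = 476.6 N, N = 221 N (and f = μN = 28.73 N).

N ≈ 221 N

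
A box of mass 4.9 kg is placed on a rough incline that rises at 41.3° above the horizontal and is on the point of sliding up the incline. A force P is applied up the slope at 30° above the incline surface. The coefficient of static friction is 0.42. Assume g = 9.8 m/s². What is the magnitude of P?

On the verge of sliding up the incline, friction equals μN and acts down the slope.
Perpendicular: N + P sin 30° = W cos 41.3° = 36.08 N.
Along incline: P cos 30° = W sin 41.3° + μN  with W sin 41.3° = 31.69 N.
Solving the pair for P and N: P = 43.54 N, N = 14.31 N (and f = μN = 6.009 N).

P ≈ 43.5 N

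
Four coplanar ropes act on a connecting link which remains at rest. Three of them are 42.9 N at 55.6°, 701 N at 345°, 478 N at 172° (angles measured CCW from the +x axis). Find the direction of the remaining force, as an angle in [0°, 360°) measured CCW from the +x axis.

θ ≈ 161°

Sum the known components: ΣF_x = 228 N, ΣF_y = -79.51 N.
For equilibrium the remaining force must supply (−ΣF_x, −ΣF_y) = (-228, 79.51) N.
Magnitude = √((-228)² + (79.51)²) = 241.5 N; direction = atan2(79.51, -228) = 160.8°.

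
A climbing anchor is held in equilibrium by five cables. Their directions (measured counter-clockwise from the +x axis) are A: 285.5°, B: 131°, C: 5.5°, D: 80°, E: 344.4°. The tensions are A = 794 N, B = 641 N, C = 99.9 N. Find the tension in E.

Resolve: ΣF_x = 794 cos 285.5° + 641 cos 131° + 99.9 cos 5.5° + T_D cos 80° + T_E cos 344.4° = 0.
        ΣF_y = 794 sin 285.5° + 641 sin 131° + 99.9 sin 5.5° + T_D sin 80° + T_E sin 344.4° = 0.
The known terms sum to (-108.9, -271.8) N, so 0.1736 T_D + 0.9632 T_E = 108.9 and 0.9848 T_D − 0.2689 T_E = 271.8.
Solving simultaneously: T_D = 292.4 N, T_E = 60.35 N.

T_E ≈ 60.3 N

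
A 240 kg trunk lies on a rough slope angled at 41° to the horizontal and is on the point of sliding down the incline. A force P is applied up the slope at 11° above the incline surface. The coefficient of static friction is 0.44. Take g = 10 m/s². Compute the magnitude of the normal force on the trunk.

On the verge of sliding down the incline, friction equals μN and acts up the slope.
Perpendicular: N + P sin 11° = W cos 41° = 1811 N.
Along incline: P cos 11° + μN = W sin 41° with W sin 41° = 1575 N.
Solving the pair for P and N: P = 866.2 N, N = 1646 N (and f = μN = 724.3 N).

N ≈ 1650 N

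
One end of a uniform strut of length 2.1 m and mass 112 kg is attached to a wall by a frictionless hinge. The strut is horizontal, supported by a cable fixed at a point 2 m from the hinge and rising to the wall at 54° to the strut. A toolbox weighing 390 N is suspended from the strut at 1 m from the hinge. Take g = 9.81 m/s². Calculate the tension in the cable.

T ≈ 954 N

Take torques about the hinge: T sin 54° · 2 = 112×9.81×1.05 + 390×1 = 1543.7 N·m.
So T = 1543.7 / (0.8090 × 2) = 954.03 N.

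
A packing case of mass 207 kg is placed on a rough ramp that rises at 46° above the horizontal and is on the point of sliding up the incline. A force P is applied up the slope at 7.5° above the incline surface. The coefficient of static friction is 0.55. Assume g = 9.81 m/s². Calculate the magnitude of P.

P ≈ 2100 N

On the verge of sliding up the incline, friction equals μN and acts down the slope.
Perpendicular: N + P sin 7.5° = W cos 46° = 1411 N.
Along incline: P cos 7.5° = W sin 46° + μN  with W sin 46° = 1461 N.
Solving the pair for P and N: P = 2104 N, N = 1136 N (and f = μN = 624.8 N).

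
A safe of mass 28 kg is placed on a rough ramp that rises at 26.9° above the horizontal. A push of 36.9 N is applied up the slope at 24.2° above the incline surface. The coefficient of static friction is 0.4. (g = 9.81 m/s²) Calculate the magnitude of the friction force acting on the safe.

Axes along / perpendicular to the incline. W sin 26.9° = 124.3 N down-slope; W cos 26.9° = 245 N into the surface.
Perpendicular: N = W cos 26.9° − P sin 24.2° = 245 − 15.13 = 229.8 N.
Along incline: P cos 24.2° + f = W sin 26.9° (friction acts up-slope) → f = 124.3 − 33.66 = 90.62 N.
|f| = 90.62 N ≤ μN = 91.93 N, so the safe is indeed static.

f ≈ 90.6 N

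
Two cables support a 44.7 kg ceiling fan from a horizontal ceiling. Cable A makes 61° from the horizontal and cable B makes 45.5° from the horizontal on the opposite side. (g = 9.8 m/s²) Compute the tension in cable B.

Weight W = 44.7 × 9.8 = 438.1 N acts straight down.
Horizontal: T_A cos 61° = T_B cos 45.5°  →  T_A = 1.446 T_B.
Vertical: T_A sin 61° + T_B sin 45.5° = 438.1.
Substituting the horizontal relation into the vertical equation gives 1.978 T_B = 438.1, so T_B = 221.5 N.

T_B ≈ 221 N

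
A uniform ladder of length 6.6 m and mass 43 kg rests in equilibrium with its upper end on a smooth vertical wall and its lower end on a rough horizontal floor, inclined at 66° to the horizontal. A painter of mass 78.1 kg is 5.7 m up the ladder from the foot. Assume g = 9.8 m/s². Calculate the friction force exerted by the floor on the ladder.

f ≈ 388 N

Torques about the foot: N_wall · 6.6 sin 66° = 43×9.8×3.3 cos 66° + 78.1×9.8×5.7 cos 66° → N_wall = 388.11 N.
ΣF_x = 0: f_floor = N_wall = 388.11 N.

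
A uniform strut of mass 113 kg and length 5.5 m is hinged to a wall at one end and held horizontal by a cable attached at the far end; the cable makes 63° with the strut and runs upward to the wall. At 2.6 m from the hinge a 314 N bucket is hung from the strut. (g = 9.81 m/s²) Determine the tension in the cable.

T ≈ 789 N

Take torques about the hinge: T sin 63° · 5.5 = 113×9.81×2.75 + 314×2.6 = 3864.9 N·m.
So T = 3864.9 / (0.8910 × 5.5) = 788.66 N.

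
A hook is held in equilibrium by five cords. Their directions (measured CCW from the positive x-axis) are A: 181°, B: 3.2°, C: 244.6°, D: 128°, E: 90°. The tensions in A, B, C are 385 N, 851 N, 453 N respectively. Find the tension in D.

Resolve: ΣF_x = 385 cos 181° + 851 cos 3.2° + 453 cos 244.6° + T_D cos 128° + T_E cos 90° = 0.
        ΣF_y = 385 sin 181° + 851 sin 3.2° + 453 sin 244.6° + T_D sin 128° + T_E sin 90° = 0.
The known terms sum to (270.4, -368.4) N, so -0.6157 T_D + 0.0000 T_E = -270.4 and 0.7880 T_D + 1.0000 T_E = 368.4.
Solving simultaneously: T_D = 439.2 N, T_E = 22.30 N.

T_D ≈ 439 N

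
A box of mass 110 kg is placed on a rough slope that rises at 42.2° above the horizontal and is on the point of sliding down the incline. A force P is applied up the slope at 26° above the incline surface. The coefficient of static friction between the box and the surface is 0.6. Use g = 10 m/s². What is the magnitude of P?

P ≈ 393 N

On the verge of sliding down the incline, friction equals μN and acts up the slope.
Perpendicular: N + P sin 26° = W cos 42.2° = 814.9 N.
Along incline: P cos 26° + μN = W sin 42.2° with W sin 42.2° = 738.9 N.
Solving the pair for P and N: P = 393.2 N, N = 642.5 N (and f = μN = 385.5 N).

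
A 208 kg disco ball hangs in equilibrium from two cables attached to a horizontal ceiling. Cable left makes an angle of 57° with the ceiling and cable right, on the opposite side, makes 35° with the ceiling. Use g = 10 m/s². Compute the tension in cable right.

T_right ≈ 1130 N

Weight W = 208 × 10 = 2080 N acts straight down.
Horizontal: T_left cos 57° = T_right cos 35°  →  T_left = 1.504 T_right.
Vertical: T_left sin 57° + T_right sin 35° = 2080.
Substituting the horizontal relation into the vertical equation gives 1.835 T_right = 2080, so T_right = 1134 N.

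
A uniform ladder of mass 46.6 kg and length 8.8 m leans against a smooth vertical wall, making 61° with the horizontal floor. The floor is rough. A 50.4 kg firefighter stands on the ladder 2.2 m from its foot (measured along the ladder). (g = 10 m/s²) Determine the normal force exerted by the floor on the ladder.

ΣF_y = 0: N_floor = 46.6×10 + 50.4×10 = 970 N.

N_floor ≈ 970 N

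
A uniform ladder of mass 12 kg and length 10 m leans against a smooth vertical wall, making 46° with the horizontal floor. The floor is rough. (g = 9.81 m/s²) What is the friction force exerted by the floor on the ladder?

Torques about the foot: N_wall · 10 sin 46° = 12×9.81×5 cos 46° → N_wall = 56.84 N.
ΣF_x = 0: f_floor = N_wall = 56.84 N.

f ≈ 56.8 N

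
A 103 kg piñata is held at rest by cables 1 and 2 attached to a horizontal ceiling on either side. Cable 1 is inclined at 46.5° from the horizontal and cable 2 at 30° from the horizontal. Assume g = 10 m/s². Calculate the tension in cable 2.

Weight W = 103 × 10 = 1030 N acts straight down.
Horizontal: T_1 cos 46.5° = T_2 cos 30°  →  T_1 = 1.258 T_2.
Vertical: T_1 sin 46.5° + T_2 sin 30° = 1030.
Substituting the horizontal relation into the vertical equation gives 1.413 T_2 = 1030, so T_2 = 729.2 N.

T_2 ≈ 729 N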